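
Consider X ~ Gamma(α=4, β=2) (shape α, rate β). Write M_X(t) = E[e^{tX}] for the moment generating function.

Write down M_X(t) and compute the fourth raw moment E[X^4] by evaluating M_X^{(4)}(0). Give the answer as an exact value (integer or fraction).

E[X^4] = M′′′′(0) = 105/2

M_X(t) = 16/(2 - t)^4
M′(t) = -64/(t^5 - 10*t^4 + 40*t^3 - 80*t^2 + 80*t - 32)
M′′(t) = 320/(t^6 - 12*t^5 + 60*t^4 - 160*t^3 + 240*t^2 - 192*t + 64)
M′′′(t) = -1920/(t^7 - 14*t^6 + 84*t^5 - 280*t^4 + 560*t^3 - 672*t^2 + 448*t - 128)
M′′′′(t) = 13440/(t^8 - 16*t^7 + 112*t^6 - 448*t^5 + 1120*t^4 - 1792*t^3 + 1792*t^2 - 1024*t + 256)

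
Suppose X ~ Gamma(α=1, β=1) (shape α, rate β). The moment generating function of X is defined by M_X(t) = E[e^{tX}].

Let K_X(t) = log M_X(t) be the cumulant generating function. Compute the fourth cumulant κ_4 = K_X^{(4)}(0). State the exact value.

M_X(t) = 1/(1 - t)
K_X(t) = log M_X(t) = -log(1 - t)
D^4[K](t) = 6/(t^4 - 4*t^3 + 6*t^2 - 4*t + 1)

κ_4 = D^4[K](0) = 6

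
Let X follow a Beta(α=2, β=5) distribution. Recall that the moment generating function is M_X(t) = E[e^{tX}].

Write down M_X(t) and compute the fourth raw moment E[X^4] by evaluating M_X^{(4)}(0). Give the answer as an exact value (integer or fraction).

M_X(t) = ₁F₁(2; 7; t)
M^(4)(t) = ₁F₁(6; 11; t)/42

E[X^4] = M^(4)(0) = 1/42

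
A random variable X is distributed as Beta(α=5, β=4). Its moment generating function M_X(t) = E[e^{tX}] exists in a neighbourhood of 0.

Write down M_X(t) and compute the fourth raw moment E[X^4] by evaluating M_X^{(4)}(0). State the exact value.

E[X^4] = M^(4)(0) = 14/99

M_X(t) = ₁F₁(5; 9; t)
M^(4)(t) = 14*₁F₁(9; 13; t)/99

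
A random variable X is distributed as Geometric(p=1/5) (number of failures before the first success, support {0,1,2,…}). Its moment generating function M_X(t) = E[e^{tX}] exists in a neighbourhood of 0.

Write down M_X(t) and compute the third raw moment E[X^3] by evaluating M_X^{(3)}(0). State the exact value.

M_X(t) = 1/(5*(1 - 4*e^(t)/5))
M^(3)(t) = (64*e^(3*t) + 320*e^(2*t) + 100*e^(t))/(256*e^(4*t) - 1280*e^(3*t) + 2400*e^(2*t) - 2000*e^(t) + 625)

E[X^3] = M^(3)(0) = 484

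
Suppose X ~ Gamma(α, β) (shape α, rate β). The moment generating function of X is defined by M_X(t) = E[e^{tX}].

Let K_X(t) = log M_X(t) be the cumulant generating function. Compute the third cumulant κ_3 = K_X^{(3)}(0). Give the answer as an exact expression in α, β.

κ_3 = D^3[K](0) = 2*α/β^3

M_X(t) = (β/(β - t))^α
K_X(t) = log M_X(t) = α*(log(β) - log(β - t))
D^3[K](t) = -2*α/(-β^3 + 3*β^2*t - 3*β*t^2 + t^3)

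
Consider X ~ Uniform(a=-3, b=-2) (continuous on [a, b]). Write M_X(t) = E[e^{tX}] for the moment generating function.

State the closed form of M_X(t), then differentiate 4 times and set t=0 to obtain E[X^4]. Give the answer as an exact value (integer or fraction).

M_X(t) = (e^(-2*t) - e^(-3*t))/t
M^(4)(t) = (16*t^4*e^(t) - 81*t^4 + 32*t^3*e^(t) - 108*t^3 + 48*t^2*e^(t) - 108*t^2 + 48*t*e^(t) - 72*t + 24*e^(t) - 24)*e^(-3*t)/t^5

E[X^4] = M^(4)(0) = 211/5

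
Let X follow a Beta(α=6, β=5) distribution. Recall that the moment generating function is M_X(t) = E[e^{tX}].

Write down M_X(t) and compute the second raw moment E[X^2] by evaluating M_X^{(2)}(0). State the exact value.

E[X^2] = M^(2)(0) = 7/22

M_X(t) = ₁F₁(6; 11; t)
M^(2)(t) = 7*₁F₁(8; 13; t)/22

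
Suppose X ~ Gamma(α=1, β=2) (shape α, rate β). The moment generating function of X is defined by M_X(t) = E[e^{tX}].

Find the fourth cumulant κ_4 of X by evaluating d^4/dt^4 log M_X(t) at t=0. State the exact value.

M_X(t) = 2/(2 - t)
K_X(t) = log M_X(t) = -log(2 - t) + log(2)
K′(t) = -1/(t - 2)
K′′(t) = 1/(t^2 - 4*t + 4)
K′′′(t) = -2/(t^3 - 6*t^2 + 12*t - 8)
K′′′′(t) = 6/(t^4 - 8*t^3 + 24*t^2 - 32*t + 16)

κ_4 = K′′′′(0) = 3/8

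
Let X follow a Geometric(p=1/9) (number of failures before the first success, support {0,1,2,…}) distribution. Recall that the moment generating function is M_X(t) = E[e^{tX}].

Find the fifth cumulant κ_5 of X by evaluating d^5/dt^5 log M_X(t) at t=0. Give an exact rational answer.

M_X(t) = 1/(9*(1 - 8*e^(t)/9))
K_X(t) = log M_X(t) = -log(1 - 8*e^(t)/9) - 2*log(3)
dK/dt = -8*e^(t)/(8*e^(t) - 9)
d^2K/dt^2 = 72*e^(t)/(64*e^(2*t) - 144*e^(t) + 81)
d^3K/dt^3 = (-576*e^(2*t) - 648*e^(t))/(512*e^(3*t) - 1728*e^(2*t) + 1944*e^(t) - 729)
d^4K/dt^4 = (4608*e^(3*t) + 20736*e^(2*t) + 5832*e^(t))/(4096*e^(4*t) - 18432*e^(3*t) + 31104*e^(2*t) - 23328*e^(t) + 6561)
d^5K/dt^5 = (-36864*e^(4*t) - 456192*e^(3*t) - 513216*e^(2*t) - 52488*e^(t))/(32768*e^(5*t) - 184320*e^(4*t) + 414720*e^(3*t) - 466560*e^(2*t) + 262440*e^(t) - 59049)

κ_5 = d^5K/dt^5 |_{t=0} = 1058760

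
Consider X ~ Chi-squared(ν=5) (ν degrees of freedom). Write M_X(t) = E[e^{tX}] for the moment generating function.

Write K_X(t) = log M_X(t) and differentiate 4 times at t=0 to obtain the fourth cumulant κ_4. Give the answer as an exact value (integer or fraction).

M_X(t) = (1 - 2*t)^(-5/2)
K_X(t) = log M_X(t) = -5*log(1 - 2*t)/2
K^(4)(t) = 240/(16*t^4 - 32*t^3 + 24*t^2 - 8*t + 1)

κ_4 = K^(4)(0) = 240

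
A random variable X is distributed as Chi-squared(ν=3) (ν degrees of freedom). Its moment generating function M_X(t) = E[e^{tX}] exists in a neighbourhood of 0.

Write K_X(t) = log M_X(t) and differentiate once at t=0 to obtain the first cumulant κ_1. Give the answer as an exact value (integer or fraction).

κ_1 = K^(1)(0) = 3

M_X(t) = (1 - 2*t)^(-3/2)
K_X(t) = log M_X(t) = -3*log(1 - 2*t)/2
K^(1)(t) = -3/(2*t - 1)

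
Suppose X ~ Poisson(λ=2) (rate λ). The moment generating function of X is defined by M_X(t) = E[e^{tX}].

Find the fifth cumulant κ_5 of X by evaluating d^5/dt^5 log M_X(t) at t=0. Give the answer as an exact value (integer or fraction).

κ_5 = d^5K/dt^5 |_{t=0} = 2

M_X(t) = e^(2*e^(t) - 2)
K_X(t) = log M_X(t) = 2*e^(t) - 2
dK/dt = 2*e^(t)
d^2K/dt^2 = 2*e^(t)
d^3K/dt^3 = 2*e^(t)
d^4K/dt^4 = 2*e^(t)
d^5K/dt^5 = 2*e^(t)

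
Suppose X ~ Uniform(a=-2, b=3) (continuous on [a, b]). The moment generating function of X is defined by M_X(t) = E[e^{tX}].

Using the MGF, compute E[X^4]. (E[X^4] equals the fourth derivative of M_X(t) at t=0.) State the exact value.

M_X(t) = (e^(3*t) - e^(-2*t))/(5*t)
M^(4)(t) = (81*t^4*e^(5*t) - 16*t^4 - 108*t^3*e^(5*t) - 32*t^3 + 108*t^2*e^(5*t) - 48*t^2 - 72*t*e^(5*t) - 48*t + 24*e^(5*t) - 24)*e^(-2*t)/(5*t^5)

E[X^4] = M^(4)(0) = 11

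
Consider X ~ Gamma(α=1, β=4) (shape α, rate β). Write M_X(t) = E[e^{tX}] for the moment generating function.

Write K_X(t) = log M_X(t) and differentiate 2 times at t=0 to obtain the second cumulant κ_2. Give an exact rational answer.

M_X(t) = 4/(4 - t)
K_X(t) = log M_X(t) = -log(4 - t) + 2*log(2)
D^2[K](t) = 1/(t^2 - 8*t + 16)

κ_2 = D^2[K](0) = 1/16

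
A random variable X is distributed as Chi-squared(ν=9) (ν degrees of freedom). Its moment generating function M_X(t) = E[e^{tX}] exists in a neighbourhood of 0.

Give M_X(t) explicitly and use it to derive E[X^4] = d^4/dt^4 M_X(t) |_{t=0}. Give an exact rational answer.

E[X^4] = M^(4)(0) = 19305

M_X(t) = (1 - 2*t)^(-9/2)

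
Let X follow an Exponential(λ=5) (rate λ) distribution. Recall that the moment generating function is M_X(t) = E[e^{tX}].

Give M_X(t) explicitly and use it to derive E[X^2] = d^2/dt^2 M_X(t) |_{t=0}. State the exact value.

M_X(t) = 5/(5 - t)
M^(2)(t) = -10/(t^3 - 15*t^2 + 75*t - 125)

E[X^2] = M^(2)(0) = 2/25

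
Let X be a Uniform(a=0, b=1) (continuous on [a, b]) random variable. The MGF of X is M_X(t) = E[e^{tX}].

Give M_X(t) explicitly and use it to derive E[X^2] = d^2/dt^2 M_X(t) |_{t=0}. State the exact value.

M_X(t) = (e^(t) - 1)/t
dM/dt = (t*e^(t) - e^(t) + 1)/t^2
d^2M/dt^2 = (t^2*e^(t) - 2*t*e^(t) + 2*e^(t) - 2)/t^3

E[X^2] = d^2M/dt^2 |_{t=0} = 1/3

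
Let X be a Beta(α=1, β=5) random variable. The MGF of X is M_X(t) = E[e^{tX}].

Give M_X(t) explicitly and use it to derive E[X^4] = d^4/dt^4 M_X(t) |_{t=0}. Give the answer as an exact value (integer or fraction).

M_X(t) = ₁F₁(1; 6; t)
M^(4)(t) = ₁F₁(5; 10; t)/126

E[X^4] = M^(4)(0) = 1/126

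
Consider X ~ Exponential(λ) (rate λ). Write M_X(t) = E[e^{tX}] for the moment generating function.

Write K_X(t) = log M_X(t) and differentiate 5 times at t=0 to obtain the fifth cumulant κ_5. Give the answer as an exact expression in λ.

κ_5 = K^(5)(0) = 24/λ^5

M_X(t) = λ/(λ - t)
K_X(t) = log M_X(t) = log(λ) - log(λ - t)
K^(5)(t) = -24/(-λ^5 + 5*λ^4*t - 10*λ^3*t^2 + 10*λ^2*t^3 - 5*λ*t^4 + t^5)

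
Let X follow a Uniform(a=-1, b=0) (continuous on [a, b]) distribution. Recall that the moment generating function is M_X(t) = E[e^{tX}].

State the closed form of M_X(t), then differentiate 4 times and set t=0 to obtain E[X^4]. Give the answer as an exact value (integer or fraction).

E[X^4] = d^4M/dt^4 |_{t=0} = 1/5

M_X(t) = (1 - e^(-t))/t
dM/dt = (t - e^(t) + 1)*e^(-t)/t^2
d^2M/dt^2 = (-t^2 - 2*t + 2*e^(t) - 2)*e^(-t)/t^3
d^3M/dt^3 = (t^3 + 3*t^2 + 6*t - 6*e^(t) + 6)*e^(-t)/t^4
d^4M/dt^4 = (-t^4 - 4*t^3 - 12*t^2 - 24*t + 24*e^(t) - 24)*e^(-t)/t^5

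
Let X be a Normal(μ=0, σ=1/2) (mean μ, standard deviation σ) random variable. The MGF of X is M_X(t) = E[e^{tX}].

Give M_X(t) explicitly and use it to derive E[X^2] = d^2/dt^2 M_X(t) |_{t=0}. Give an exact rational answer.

E[X^2] = d^2M/dt^2 |_{t=0} = 1/4

M_X(t) = e^(t^2/8)
dM/dt = t*e^(t^2/8)/4
d^2M/dt^2 = t^2*e^(t^2/8)/16 + e^(t^2/8)/4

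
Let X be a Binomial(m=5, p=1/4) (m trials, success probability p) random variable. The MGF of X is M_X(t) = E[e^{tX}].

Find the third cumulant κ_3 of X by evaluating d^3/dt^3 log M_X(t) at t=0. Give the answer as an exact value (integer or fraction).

κ_3 = D^3[K](0) = 15/32

M_X(t) = (e^(t)/4 + 3/4)^5
K_X(t) = log M_X(t) = 5*log(e^(t)/4 + 3/4)
D^3[K](t) = (-15*e^(2*t) + 45*e^(t))/(e^(3*t) + 9*e^(2*t) + 27*e^(t) + 27)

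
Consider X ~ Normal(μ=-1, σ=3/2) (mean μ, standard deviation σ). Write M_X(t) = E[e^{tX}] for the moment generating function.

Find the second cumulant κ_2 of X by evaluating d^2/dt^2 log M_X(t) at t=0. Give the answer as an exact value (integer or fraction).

κ_2 = K′′(0) = 9/4

M_X(t) = e^(9*t^2/8 - t)
K_X(t) = log M_X(t) = 9*t^2/8 - t
K′(t) = 9*t/4 - 1
K′′(t) = 9/4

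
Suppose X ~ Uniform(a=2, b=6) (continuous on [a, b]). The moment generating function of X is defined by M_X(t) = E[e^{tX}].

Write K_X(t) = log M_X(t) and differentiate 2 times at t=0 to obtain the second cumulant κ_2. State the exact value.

M_X(t) = (e^(6*t) - e^(2*t))/(4*t)
K_X(t) = log M_X(t) = -log(t) + log(e^(6*t) - e^(2*t)) - 2*log(2)
dK/dt = (6*t*e^(4*t) - 2*t - e^(4*t) + 1)/(t*e^(4*t) - t)
d^2K/dt^2 = (-16*t^2*e^(4*t) + e^(8*t) - 2*e^(4*t) + 1)/(t^2*e^(8*t) - 2*t^2*e^(4*t) + t^2)

κ_2 = d^2K/dt^2 |_{t=0} = 4/3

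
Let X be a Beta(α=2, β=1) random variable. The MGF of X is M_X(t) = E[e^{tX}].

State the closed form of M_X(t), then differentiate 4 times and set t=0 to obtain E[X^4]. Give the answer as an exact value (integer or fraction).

M_X(t) = ₁F₁(2; 3; t)
M^(4)(t) = ₁F₁(6; 7; t)/3

E[X^4] = M^(4)(0) = 1/3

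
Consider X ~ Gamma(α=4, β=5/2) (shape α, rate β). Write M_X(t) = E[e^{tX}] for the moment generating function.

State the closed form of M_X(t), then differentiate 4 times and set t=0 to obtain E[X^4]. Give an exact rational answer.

M_X(t) = 625/(16*(5/2 - t)^4)
D^4[M](t) = 8400000/(256*t^8 - 5120*t^7 + 44800*t^6 - 224000*t^5 + 700000*t^4 - 1400000*t^3 + 1750000*t^2 - 1250000*t + 390625)

E[X^4] = D^4[M](0) = 2688/125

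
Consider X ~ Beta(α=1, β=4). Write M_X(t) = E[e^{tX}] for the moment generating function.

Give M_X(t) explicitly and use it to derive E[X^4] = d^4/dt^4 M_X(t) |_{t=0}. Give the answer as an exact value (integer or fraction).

E[X^4] = M′′′′(0) = 1/70

M_X(t) = ₁F₁(1; 5; t)
M′(t) = ₁F₁(2; 6; t)/5
M′′(t) = ₁F₁(3; 7; t)/15
M′′′(t) = ₁F₁(4; 8; t)/35
M′′′′(t) = ₁F₁(5; 9; t)/70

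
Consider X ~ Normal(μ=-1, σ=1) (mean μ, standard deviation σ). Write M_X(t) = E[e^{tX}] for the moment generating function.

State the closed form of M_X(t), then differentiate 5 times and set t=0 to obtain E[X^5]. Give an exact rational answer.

M_X(t) = e^(t^2/2 - t)
D^5[M](t) = (t^5*e^(t^2/2) - 5*t^4*e^(t^2/2) + 20*t^3*e^(t^2/2) - 40*t^2*e^(t^2/2) + 50*t*e^(t^2/2) - 26*e^(t^2/2))*e^(-t)

E[X^5] = D^5[M](0) = -26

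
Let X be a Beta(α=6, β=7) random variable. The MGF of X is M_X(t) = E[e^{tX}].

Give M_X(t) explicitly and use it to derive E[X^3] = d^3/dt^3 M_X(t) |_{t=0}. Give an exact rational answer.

E[X^3] = M^(3)(0) = 8/65

M_X(t) = ₁F₁(6; 13; t)
M^(3)(t) = 8*₁F₁(9; 16; t)/65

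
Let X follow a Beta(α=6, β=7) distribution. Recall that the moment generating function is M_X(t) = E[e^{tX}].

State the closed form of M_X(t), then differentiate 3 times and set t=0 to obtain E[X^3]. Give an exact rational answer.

M_X(t) = ₁F₁(6; 13; t)
D^3[M](t) = 8*₁F₁(9; 16; t)/65

E[X^3] = D^3[M](0) = 8/65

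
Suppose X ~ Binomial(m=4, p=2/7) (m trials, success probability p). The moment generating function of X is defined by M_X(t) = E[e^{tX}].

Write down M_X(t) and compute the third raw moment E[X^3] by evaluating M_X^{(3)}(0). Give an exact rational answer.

M_X(t) = (2*e^(t)/7 + 5/7)^4
M^(3)(t) = 1024*e^(4*t)/2401 + 4320*e^(3*t)/2401 + 4800*e^(2*t)/2401 + 1000*e^(t)/2401

E[X^3] = M^(3)(0) = 1592/343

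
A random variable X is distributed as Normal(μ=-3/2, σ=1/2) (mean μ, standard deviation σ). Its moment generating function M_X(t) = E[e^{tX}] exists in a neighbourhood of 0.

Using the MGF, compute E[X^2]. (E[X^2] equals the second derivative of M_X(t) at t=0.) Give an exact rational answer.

E[X^2] = M′′(0) = 5/2

M_X(t) = e^(t^2/8 - 3*t/2)
M′(t) = t*e^(-3*t/2)*e^(t^2/8)/4 - 3*e^(-3*t/2)*e^(t^2/8)/2
M′′(t) = (t^2*e^(t^2/8) - 12*t*e^(t^2/8) + 40*e^(t^2/8))*e^(-3*t/2)/16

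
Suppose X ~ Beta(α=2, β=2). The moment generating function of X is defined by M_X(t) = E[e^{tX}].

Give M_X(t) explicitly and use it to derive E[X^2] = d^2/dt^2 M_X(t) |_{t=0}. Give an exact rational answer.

E[X^2] = M′′(0) = 3/10

M_X(t) = ₁F₁(2; 4; t)
M′(t) = ₁F₁(3; 5; t)/2
M′′(t) = 3*₁F₁(4; 6; t)/10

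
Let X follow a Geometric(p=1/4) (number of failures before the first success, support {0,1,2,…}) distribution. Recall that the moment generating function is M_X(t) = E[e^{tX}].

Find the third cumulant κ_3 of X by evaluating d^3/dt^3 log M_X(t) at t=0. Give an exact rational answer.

κ_3 = d^3K/dt^3 |_{t=0} = 84

M_X(t) = 1/(4*(1 - 3*e^(t)/4))
K_X(t) = log M_X(t) = -log(1 - 3*e^(t)/4) - 2*log(2)
dK/dt = -3*e^(t)/(3*e^(t) - 4)
d^2K/dt^2 = 12*e^(t)/(9*e^(2*t) - 24*e^(t) + 16)
d^3K/dt^3 = (-36*e^(2*t) - 48*e^(t))/(27*e^(3*t) - 108*e^(2*t) + 144*e^(t) - 64)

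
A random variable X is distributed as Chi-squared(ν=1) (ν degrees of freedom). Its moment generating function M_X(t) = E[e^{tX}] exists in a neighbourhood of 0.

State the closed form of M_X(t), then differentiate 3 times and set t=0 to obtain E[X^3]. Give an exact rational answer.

E[X^3] = M′′′(0) = 15

M_X(t) = 1/√(1 - 2*t)
M′(t) = -1/(2*t*√(1 - 2*t) - √(1 - 2*t))
M′′(t) = 3/(4*t^2*√(1 - 2*t) - 4*t*√(1 - 2*t) + √(1 - 2*t))
M′′′(t) = -15/(8*t^3*√(1 - 2*t) - 12*t^2*√(1 - 2*t) + 6*t*√(1 - 2*t) - √(1 - 2*t))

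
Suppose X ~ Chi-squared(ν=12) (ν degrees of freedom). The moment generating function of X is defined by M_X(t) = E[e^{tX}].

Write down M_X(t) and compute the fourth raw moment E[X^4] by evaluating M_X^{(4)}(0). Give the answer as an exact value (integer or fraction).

M_X(t) = (1 - 2*t)^(-6)
dM/dt = -12/(128*t^7 - 448*t^6 + 672*t^5 - 560*t^4 + 280*t^3 - 84*t^2 + 14*t - 1)
d^2M/dt^2 = 168/(256*t^8 - 1024*t^7 + 1792*t^6 - 1792*t^5 + 1120*t^4 - 448*t^3 + 112*t^2 - 16*t + 1)
d^3M/dt^3 = -2688/(512*t^9 - 2304*t^8 + 4608*t^7 - 5376*t^6 + 4032*t^5 - 2016*t^4 + 672*t^3 - 144*t^2 + 18*t - 1)
d^4M/dt^4 = 48384/(1024*t^10 - 5120*t^9 + 11520*t^8 - 15360*t^7 + 13440*t^6 - 8064*t^5 + 3360*t^4 - 960*t^3 + 180*t^2 - 20*t + 1)

E[X^4] = d^4M/dt^4 |_{t=0} = 48384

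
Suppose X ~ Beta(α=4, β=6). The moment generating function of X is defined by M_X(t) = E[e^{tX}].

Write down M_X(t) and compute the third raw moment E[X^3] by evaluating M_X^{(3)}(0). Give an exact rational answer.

E[X^3] = M′′′(0) = 1/11

M_X(t) = ₁F₁(4; 10; t)
M′(t) = 2*₁F₁(5; 11; t)/5
M′′(t) = 2*₁F₁(6; 12; t)/11
M′′′(t) = ₁F₁(7; 13; t)/11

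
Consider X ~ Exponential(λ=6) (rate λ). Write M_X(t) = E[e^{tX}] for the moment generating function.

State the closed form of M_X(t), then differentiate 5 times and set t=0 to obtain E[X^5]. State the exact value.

M_X(t) = 6/(6 - t)
D^5[M](t) = 720/(t^6 - 36*t^5 + 540*t^4 - 4320*t^3 + 19440*t^2 - 46656*t + 46656)

E[X^5] = D^5[M](0) = 5/324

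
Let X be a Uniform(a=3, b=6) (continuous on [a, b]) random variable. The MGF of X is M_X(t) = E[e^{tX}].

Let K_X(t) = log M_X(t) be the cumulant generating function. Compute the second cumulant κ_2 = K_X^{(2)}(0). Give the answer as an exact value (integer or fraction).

κ_2 = d^2K/dt^2 |_{t=0} = 3/4

M_X(t) = (e^(6*t) - e^(3*t))/(3*t)
K_X(t) = log M_X(t) = -log(t) + log(e^(6*t) - e^(3*t)) - log(3)
dK/dt = (6*t*e^(3*t) - 3*t - e^(3*t) + 1)/(t*e^(3*t) - t)
d^2K/dt^2 = (-9*t^2*e^(3*t) + e^(6*t) - 2*e^(3*t) + 1)/(t^2*e^(6*t) - 2*t^2*e^(3*t) + t^2)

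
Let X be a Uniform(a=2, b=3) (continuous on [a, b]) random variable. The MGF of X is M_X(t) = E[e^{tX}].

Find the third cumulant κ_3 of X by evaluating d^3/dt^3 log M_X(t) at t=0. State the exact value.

κ_3 = K^(3)(0) = 0

M_X(t) = (e^(3*t) - e^(2*t))/t
K_X(t) = log M_X(t) = -log(t) + log(e^(3*t) - e^(2*t))
K^(3)(t) = (t^3*e^(2*t) + t^3*e^(t) - 2*e^(3*t) + 6*e^(2*t) - 6*e^(t) + 2)/(t^3*e^(3*t) - 3*t^3*e^(2*t) + 3*t^3*e^(t) - t^3)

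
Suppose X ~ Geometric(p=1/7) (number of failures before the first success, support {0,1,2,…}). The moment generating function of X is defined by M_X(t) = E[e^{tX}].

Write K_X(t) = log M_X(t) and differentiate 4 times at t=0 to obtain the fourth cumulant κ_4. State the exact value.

M_X(t) = 1/(7*(1 - 6*e^(t)/7))
K_X(t) = log M_X(t) = -log(1 - 6*e^(t)/7) - log(7)
K^(4)(t) = (1512*e^(3*t) + 7056*e^(2*t) + 2058*e^(t))/(1296*e^(4*t) - 6048*e^(3*t) + 10584*e^(2*t) - 8232*e^(t) + 2401)

κ_4 = K^(4)(0) = 10626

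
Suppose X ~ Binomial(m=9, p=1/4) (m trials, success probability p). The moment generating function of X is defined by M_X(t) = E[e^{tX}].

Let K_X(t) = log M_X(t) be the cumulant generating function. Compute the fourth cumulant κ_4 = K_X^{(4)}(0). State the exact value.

κ_4 = K′′′′(0) = -27/128

M_X(t) = (e^(t)/4 + 3/4)^9
K_X(t) = log M_X(t) = 9*log(e^(t)/4 + 3/4)
K′(t) = 9*e^(t)/(e^(t) + 3)
K′′(t) = 27*e^(t)/(e^(2*t) + 6*e^(t) + 9)
K′′′(t) = (-27*e^(2*t) + 81*e^(t))/(e^(3*t) + 9*e^(2*t) + 27*e^(t) + 27)
K′′′′(t) = (27*e^(3*t) - 324*e^(2*t) + 243*e^(t))/(e^(4*t) + 12*e^(3*t) + 54*e^(2*t) + 108*e^(t) + 81)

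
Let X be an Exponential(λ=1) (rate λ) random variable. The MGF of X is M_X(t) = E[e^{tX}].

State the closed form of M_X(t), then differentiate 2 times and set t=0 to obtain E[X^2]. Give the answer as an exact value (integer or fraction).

M_X(t) = 1/(1 - t)
D^2[M](t) = -2/(t^3 - 3*t^2 + 3*t - 1)

E[X^2] = D^2[M](0) = 2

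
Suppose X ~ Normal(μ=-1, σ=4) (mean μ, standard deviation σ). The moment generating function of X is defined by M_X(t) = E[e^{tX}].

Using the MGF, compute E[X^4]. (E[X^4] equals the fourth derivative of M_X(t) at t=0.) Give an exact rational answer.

M_X(t) = e^(8*t^2 - t)
dM/dt = 16*t*e^(-t)*e^(8*t^2) - e^(-t)*e^(8*t^2)
d^2M/dt^2 = (256*t^2*e^(8*t^2) - 32*t*e^(8*t^2) + 17*e^(8*t^2))*e^(-t)
d^3M/dt^3 = (4096*t^3*e^(8*t^2) - 768*t^2*e^(8*t^2) + 816*t*e^(8*t^2) - 49*e^(8*t^2))*e^(-t)
d^4M/dt^4 = (65536*t^4*e^(8*t^2) - 16384*t^3*e^(8*t^2) + 26112*t^2*e^(8*t^2) - 3136*t*e^(8*t^2) + 865*e^(8*t^2))*e^(-t)

E[X^4] = d^4M/dt^4 |_{t=0} = 865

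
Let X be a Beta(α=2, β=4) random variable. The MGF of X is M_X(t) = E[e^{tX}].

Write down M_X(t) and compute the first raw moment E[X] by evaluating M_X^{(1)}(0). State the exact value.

E[X] = M′(0) = 1/3

M_X(t) = ₁F₁(2; 6; t)
M′(t) = ₁F₁(3; 7; t)/3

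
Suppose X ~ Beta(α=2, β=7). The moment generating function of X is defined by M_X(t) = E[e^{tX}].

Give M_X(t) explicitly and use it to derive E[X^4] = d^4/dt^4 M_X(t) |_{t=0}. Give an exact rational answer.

M_X(t) = ₁F₁(2; 9; t)
D^4[M](t) = ₁F₁(6; 13; t)/99

E[X^4] = D^4[M](0) = 1/99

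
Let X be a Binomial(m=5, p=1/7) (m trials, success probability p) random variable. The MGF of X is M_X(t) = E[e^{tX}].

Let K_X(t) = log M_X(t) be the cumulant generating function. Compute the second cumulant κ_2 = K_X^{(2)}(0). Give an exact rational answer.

κ_2 = K^(2)(0) = 30/49

M_X(t) = (e^(t)/7 + 6/7)^5
K_X(t) = log M_X(t) = 5*log(e^(t)/7 + 6/7)
K^(2)(t) = 30*e^(t)/(e^(2*t) + 12*e^(t) + 36)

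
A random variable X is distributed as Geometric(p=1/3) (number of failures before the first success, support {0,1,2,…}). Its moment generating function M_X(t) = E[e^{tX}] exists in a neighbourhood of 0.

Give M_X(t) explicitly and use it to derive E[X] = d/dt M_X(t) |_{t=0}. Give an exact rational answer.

E[X] = M′(0) = 2

M_X(t) = 1/(3*(1 - 2*e^(t)/3))
M′(t) = 2*e^(t)/(4*e^(2*t) - 12*e^(t) + 9)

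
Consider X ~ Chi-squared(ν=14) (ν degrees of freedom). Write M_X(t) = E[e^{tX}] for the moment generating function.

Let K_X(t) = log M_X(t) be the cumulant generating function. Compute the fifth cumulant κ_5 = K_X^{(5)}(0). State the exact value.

M_X(t) = (1 - 2*t)^(-7)
K_X(t) = log M_X(t) = -7*log(1 - 2*t)
dK/dt = -14/(2*t - 1)
d^2K/dt^2 = 28/(4*t^2 - 4*t + 1)
d^3K/dt^3 = -112/(8*t^3 - 12*t^2 + 6*t - 1)
d^4K/dt^4 = 672/(16*t^4 - 32*t^3 + 24*t^2 - 8*t + 1)
d^5K/dt^5 = -5376/(32*t^5 - 80*t^4 + 80*t^3 - 40*t^2 + 10*t - 1)

κ_5 = d^5K/dt^5 |_{t=0} = 5376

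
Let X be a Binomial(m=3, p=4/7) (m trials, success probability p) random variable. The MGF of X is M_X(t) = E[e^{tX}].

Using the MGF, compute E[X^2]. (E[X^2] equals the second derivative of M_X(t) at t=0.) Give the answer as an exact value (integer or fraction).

E[X^2] = D^2[M](0) = 180/49

M_X(t) = (4*e^(t)/7 + 3/7)^3
D^2[M](t) = 576*e^(3*t)/343 + 576*e^(2*t)/343 + 108*e^(t)/343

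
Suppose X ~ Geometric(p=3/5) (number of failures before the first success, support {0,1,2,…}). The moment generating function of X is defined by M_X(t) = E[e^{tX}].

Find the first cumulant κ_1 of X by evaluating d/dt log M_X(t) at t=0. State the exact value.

M_X(t) = 3/(5*(1 - 2*e^(t)/5))
K_X(t) = log M_X(t) = -log(1 - 2*e^(t)/5) - log(5) + log(3)
K′(t) = -2*e^(t)/(2*e^(t) - 5)

κ_1 = K′(0) = 2/3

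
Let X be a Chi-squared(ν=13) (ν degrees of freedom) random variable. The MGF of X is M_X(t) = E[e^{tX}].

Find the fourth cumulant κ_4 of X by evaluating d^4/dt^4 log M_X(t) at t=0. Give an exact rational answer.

κ_4 = D^4[K](0) = 624

M_X(t) = (1 - 2*t)^(-13/2)
K_X(t) = log M_X(t) = -13*log(1 - 2*t)/2
D^4[K](t) = 624/(16*t^4 - 32*t^3 + 24*t^2 - 8*t + 1)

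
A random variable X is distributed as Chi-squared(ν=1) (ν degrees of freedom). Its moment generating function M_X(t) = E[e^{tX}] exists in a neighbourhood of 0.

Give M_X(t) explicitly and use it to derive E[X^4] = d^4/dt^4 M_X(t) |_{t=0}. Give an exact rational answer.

E[X^4] = M^(4)(0) = 105

M_X(t) = 1/√(1 - 2*t)
M^(4)(t) = 105/(16*t^4*√(1 - 2*t) - 32*t^3*√(1 - 2*t) + 24*t^2*√(1 - 2*t) - 8*t*√(1 - 2*t) + √(1 - 2*t))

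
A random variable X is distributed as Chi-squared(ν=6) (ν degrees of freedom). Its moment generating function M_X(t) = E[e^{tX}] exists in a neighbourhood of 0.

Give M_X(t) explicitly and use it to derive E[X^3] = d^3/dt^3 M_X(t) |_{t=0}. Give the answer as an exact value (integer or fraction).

M_X(t) = (1 - 2*t)^(-3)
M′(t) = 6/(16*t^4 - 32*t^3 + 24*t^2 - 8*t + 1)
M′′(t) = -48/(32*t^5 - 80*t^4 + 80*t^3 - 40*t^2 + 10*t - 1)
M′′′(t) = 480/(64*t^6 - 192*t^5 + 240*t^4 - 160*t^3 + 60*t^2 - 12*t + 1)

E[X^3] = M′′′(0) = 480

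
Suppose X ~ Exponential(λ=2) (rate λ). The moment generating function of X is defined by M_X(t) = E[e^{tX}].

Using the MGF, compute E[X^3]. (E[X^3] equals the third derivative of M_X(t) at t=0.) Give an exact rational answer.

E[X^3] = M′′′(0) = 3/4

M_X(t) = 2/(2 - t)
M′(t) = 2/(t^2 - 4*t + 4)
M′′(t) = -4/(t^3 - 6*t^2 + 12*t - 8)
M′′′(t) = 12/(t^4 - 8*t^3 + 24*t^2 - 32*t + 16)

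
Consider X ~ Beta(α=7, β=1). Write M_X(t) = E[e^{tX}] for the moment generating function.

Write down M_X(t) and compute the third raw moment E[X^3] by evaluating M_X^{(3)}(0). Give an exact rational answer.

E[X^3] = M′′′(0) = 7/10

M_X(t) = ₁F₁(7; 8; t)
M′(t) = 7*₁F₁(8; 9; t)/8
M′′(t) = 7*₁F₁(9; 10; t)/9
M′′′(t) = 7*₁F₁(10; 11; t)/10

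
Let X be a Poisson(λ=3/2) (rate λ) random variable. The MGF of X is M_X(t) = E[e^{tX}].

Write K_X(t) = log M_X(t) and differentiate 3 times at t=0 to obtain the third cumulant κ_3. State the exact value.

κ_3 = d^3K/dt^3 |_{t=0} = 3/2

M_X(t) = e^(3*e^(t)/2 - 3/2)
K_X(t) = log M_X(t) = 3*e^(t)/2 - 3/2
dK/dt = 3*e^(t)/2
d^2K/dt^2 = 3*e^(t)/2
d^3K/dt^3 = 3*e^(t)/2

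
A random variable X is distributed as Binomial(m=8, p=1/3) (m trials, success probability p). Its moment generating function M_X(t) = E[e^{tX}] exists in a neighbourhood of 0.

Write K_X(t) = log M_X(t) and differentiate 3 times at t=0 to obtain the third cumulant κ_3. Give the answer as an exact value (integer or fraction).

M_X(t) = (e^(t)/3 + 2/3)^8
K_X(t) = log M_X(t) = 8*log(e^(t)/3 + 2/3)
D^3[K](t) = (-16*e^(2*t) + 32*e^(t))/(e^(3*t) + 6*e^(2*t) + 12*e^(t) + 8)

κ_3 = D^3[K](0) = 16/27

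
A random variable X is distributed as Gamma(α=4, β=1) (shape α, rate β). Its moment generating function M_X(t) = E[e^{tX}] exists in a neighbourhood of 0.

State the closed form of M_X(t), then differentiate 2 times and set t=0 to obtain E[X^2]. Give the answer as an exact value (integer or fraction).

E[X^2] = M′′(0) = 20

M_X(t) = (1 - t)^(-4)
M′(t) = -4/(t^5 - 5*t^4 + 10*t^3 - 10*t^2 + 5*t - 1)
M′′(t) = 20/(t^6 - 6*t^5 + 15*t^4 - 20*t^3 + 15*t^2 - 6*t + 1)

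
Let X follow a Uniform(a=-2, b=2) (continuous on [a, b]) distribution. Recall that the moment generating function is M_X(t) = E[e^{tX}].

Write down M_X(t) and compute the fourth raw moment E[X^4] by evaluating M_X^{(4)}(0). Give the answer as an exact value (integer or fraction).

M_X(t) = (e^(2*t) - e^(-2*t))/(4*t)
D^4[M](t) = (4*t^4*e^(4*t) - 4*t^4 - 8*t^3*e^(4*t) - 8*t^3 + 12*t^2*e^(4*t) - 12*t^2 - 12*t*e^(4*t) - 12*t + 6*e^(4*t) - 6)*e^(-2*t)/t^5

E[X^4] = D^4[M](0) = 16/5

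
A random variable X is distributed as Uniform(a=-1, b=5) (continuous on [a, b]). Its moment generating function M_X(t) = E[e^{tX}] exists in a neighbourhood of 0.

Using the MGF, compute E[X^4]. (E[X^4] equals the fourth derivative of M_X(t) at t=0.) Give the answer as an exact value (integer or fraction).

E[X^4] = M^(4)(0) = 521/5

M_X(t) = (e^(5*t) - e^(-t))/(6*t)
M^(4)(t) = (625*t^4*e^(6*t) - t^4 - 500*t^3*e^(6*t) - 4*t^3 + 300*t^2*e^(6*t) - 12*t^2 - 120*t*e^(6*t) - 24*t + 24*e^(6*t) - 24)*e^(-t)/(6*t^5)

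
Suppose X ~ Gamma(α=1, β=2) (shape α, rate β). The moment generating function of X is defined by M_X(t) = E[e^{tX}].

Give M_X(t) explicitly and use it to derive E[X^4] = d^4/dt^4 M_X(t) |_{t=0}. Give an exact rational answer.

E[X^4] = D^4[M](0) = 3/2

M_X(t) = 2/(2 - t)
D^4[M](t) = -48/(t^5 - 10*t^4 + 40*t^3 - 80*t^2 + 80*t - 32)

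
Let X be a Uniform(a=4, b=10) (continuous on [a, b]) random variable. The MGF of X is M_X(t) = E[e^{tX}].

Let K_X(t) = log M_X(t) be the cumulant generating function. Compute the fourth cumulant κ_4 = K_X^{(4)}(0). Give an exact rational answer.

κ_4 = D^4[K](0) = -54/5

M_X(t) = (e^(10*t) - e^(4*t))/(6*t)
K_X(t) = log M_X(t) = -log(t) + log(e^(10*t) - e^(4*t)) - log(6)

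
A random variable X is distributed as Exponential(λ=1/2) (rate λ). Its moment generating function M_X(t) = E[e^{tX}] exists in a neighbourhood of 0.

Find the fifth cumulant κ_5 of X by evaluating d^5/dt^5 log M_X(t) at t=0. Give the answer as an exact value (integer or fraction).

κ_5 = K^(5)(0) = 768

M_X(t) = 1/(2*(1/2 - t))
K_X(t) = log M_X(t) = -log(1/2 - t) - log(2)
K^(5)(t) = -768/(32*t^5 - 80*t^4 + 80*t^3 - 40*t^2 + 10*t - 1)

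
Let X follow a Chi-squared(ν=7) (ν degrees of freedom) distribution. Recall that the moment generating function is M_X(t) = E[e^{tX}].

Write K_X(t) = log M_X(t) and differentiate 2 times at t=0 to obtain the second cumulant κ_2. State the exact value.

M_X(t) = (1 - 2*t)^(-7/2)
K_X(t) = log M_X(t) = -7*log(1 - 2*t)/2
K′(t) = -7/(2*t - 1)
K′′(t) = 14/(4*t^2 - 4*t + 1)

κ_2 = K′′(0) = 14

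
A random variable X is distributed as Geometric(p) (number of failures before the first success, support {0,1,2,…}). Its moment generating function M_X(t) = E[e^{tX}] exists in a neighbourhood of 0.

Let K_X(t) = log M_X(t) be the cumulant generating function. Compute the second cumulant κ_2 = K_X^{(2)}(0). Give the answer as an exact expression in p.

M_X(t) = p/(-(1 - p)*e^(t) + 1)
K_X(t) = log M_X(t) = log(p) - log(-(1 - p)*e^(t) + 1)
dK/dt = (-p*e^(t) + e^(t))/(p*e^(t) - e^(t) + 1)
d^2K/dt^2 = (-p*e^(t) + e^(t))/(p^2*e^(2*t) - 2*p*e^(2*t) + 2*p*e^(t) + e^(2*t) - 2*e^(t) + 1)

κ_2 = d^2K/dt^2 |_{t=0} = (1 - p)/p^2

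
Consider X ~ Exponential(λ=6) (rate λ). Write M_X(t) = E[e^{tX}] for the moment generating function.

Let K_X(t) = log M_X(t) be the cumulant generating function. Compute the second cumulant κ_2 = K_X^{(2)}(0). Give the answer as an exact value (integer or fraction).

M_X(t) = 6/(6 - t)
K_X(t) = log M_X(t) = -log(6 - t) + log(6)
K^(2)(t) = 1/(t^2 - 12*t + 36)

κ_2 = K^(2)(0) = 1/36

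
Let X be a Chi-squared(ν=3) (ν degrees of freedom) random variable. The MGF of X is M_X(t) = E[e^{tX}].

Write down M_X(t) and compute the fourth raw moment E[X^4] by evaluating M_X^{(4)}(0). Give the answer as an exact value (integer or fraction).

E[X^4] = D^4[M](0) = 945

M_X(t) = (1 - 2*t)^(-3/2)
D^4[M](t) = -945/(32*t^5*√(1 - 2*t) - 80*t^4*√(1 - 2*t) + 80*t^3*√(1 - 2*t) - 40*t^2*√(1 - 2*t) + 10*t*√(1 - 2*t) - √(1 - 2*t))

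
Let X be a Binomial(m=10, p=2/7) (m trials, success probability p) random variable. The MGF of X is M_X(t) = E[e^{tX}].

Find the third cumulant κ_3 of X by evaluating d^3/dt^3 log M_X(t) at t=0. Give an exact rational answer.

κ_3 = K′′′(0) = 300/343

M_X(t) = (2*e^(t)/7 + 5/7)^10
K_X(t) = log M_X(t) = 10*log(2*e^(t)/7 + 5/7)
K′(t) = 20*e^(t)/(2*e^(t) + 5)
K′′(t) = 100*e^(t)/(4*e^(2*t) + 20*e^(t) + 25)
K′′′(t) = (-200*e^(2*t) + 500*e^(t))/(8*e^(3*t) + 60*e^(2*t) + 150*e^(t) + 125)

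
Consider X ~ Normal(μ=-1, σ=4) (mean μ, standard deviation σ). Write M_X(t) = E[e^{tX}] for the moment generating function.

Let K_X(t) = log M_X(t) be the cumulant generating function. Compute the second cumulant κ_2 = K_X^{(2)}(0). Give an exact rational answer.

κ_2 = d^2K/dt^2 |_{t=0} = 16

M_X(t) = e^(8*t^2 - t)
K_X(t) = log M_X(t) = 8*t^2 - t
dK/dt = 16*t - 1
d^2K/dt^2 = 16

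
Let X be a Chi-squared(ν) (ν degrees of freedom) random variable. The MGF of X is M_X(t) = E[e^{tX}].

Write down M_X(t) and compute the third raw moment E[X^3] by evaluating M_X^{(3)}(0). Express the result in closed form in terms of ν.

E[X^3] = M′′′(0) = ν*(ν^2 + 6*ν + 8)

M_X(t) = (1 - 2*t)^(-ν/2)
M′(t) = -ν/(2*t*(1 - 2*t)^(ν/2) - (1 - 2*t)^(ν/2))
M′′(t) = (ν^2 + 2*ν)/(4*t^2*(1 - 2*t)^(ν/2) - 4*t*(1 - 2*t)^(ν/2) + (1 - 2*t)^(ν/2))
M′′′(t) = (-ν^3 - 6*ν^2 - 8*ν)/(8*t^3*(1 - 2*t)^(ν/2) - 12*t^2*(1 - 2*t)^(ν/2) + 6*t*(1 - 2*t)^(ν/2) - (1 - 2*t)^(ν/2))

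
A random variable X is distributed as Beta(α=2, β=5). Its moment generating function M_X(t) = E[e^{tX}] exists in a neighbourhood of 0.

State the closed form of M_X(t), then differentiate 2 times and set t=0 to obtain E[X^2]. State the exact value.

M_X(t) = ₁F₁(2; 7; t)
M^(2)(t) = 3*₁F₁(4; 9; t)/28

E[X^2] = M^(2)(0) = 3/28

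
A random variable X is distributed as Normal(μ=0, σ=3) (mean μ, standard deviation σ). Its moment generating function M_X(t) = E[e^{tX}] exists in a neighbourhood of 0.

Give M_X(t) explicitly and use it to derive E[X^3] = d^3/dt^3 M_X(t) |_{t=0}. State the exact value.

E[X^3] = d^3M/dt^3 |_{t=0} = 0

M_X(t) = e^(9*t^2/2)
dM/dt = 9*t*e^(9*t^2/2)
d^2M/dt^2 = 81*t^2*e^(9*t^2/2) + 9*e^(9*t^2/2)
d^3M/dt^3 = 729*t^3*e^(9*t^2/2) + 243*t*e^(9*t^2/2)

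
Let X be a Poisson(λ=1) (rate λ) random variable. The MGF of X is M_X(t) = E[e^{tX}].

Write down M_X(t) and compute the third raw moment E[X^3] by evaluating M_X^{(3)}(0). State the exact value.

M_X(t) = e^(e^(t) - 1)
dM/dt = e^(-1)*e^(t)*e^(e^(t))
d^2M/dt^2 = (e^(2*t)*e^(e^(t)) + e^(t)*e^(e^(t)))*e^(-1)
d^3M/dt^3 = (e^(3*t)*e^(e^(t)) + 3*e^(2*t)*e^(e^(t)) + e^(t)*e^(e^(t)))*e^(-1)

E[X^3] = d^3M/dt^3 |_{t=0} = 5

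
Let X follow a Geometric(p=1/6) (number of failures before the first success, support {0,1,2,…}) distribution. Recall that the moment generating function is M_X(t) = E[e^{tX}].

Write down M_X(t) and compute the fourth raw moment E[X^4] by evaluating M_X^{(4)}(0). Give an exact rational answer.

M_X(t) = 1/(6*(1 - 5*e^(t)/6))
M^(4)(t) = (-625*e^(4*t) - 8250*e^(3*t) - 9900*e^(2*t) - 1080*e^(t))/(3125*e^(5*t) - 18750*e^(4*t) + 45000*e^(3*t) - 54000*e^(2*t) + 32400*e^(t) - 7776)

E[X^4] = M^(4)(0) = 19855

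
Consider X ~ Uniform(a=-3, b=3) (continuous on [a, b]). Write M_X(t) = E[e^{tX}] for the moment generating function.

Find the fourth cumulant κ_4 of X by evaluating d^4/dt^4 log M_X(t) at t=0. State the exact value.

M_X(t) = (e^(3*t) - e^(-3*t))/(6*t)
K_X(t) = log M_X(t) = -log(t) + log(e^(3*t) - e^(-3*t)) - log(6)
K′(t) = (3*t*e^(6*t) + 3*t - e^(6*t) + 1)/(t*e^(6*t) - t)
K′′(t) = (-36*t^2*e^(6*t) + e^(12*t) - 2*e^(6*t) + 1)/(t^2*e^(12*t) - 2*t^2*e^(6*t) + t^2)
K′′′(t) = (216*t^3*e^(12*t) + 216*t^3*e^(6*t) - 2*e^(18*t) + 6*e^(12*t) - 6*e^(6*t) + 2)/(t^3*e^(18*t) - 3*t^3*e^(12*t) + 3*t^3*e^(6*t) - t^3)

κ_4 = K′′′′(0) = -54/5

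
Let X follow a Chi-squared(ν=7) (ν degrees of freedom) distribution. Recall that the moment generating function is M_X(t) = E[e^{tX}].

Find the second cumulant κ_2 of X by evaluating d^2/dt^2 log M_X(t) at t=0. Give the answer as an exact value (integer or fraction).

κ_2 = D^2[K](0) = 14

M_X(t) = (1 - 2*t)^(-7/2)
K_X(t) = log M_X(t) = -7*log(1 - 2*t)/2
D^2[K](t) = 14/(4*t^2 - 4*t + 1)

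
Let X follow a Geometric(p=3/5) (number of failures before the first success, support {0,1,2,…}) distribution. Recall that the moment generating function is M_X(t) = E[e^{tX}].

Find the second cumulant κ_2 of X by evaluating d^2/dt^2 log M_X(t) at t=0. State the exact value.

M_X(t) = 3/(5*(1 - 2*e^(t)/5))
K_X(t) = log M_X(t) = -log(1 - 2*e^(t)/5) - log(5) + log(3)
D^2[K](t) = 10*e^(t)/(4*e^(2*t) - 20*e^(t) + 25)

κ_2 = D^2[K](0) = 10/9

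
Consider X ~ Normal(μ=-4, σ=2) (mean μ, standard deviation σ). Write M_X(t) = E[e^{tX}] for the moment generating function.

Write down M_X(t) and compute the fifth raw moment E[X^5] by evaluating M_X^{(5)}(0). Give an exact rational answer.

E[X^5] = M^(5)(0) = -4544

M_X(t) = e^(2*t^2 - 4*t)
M^(5)(t) = (1024*t^5*e^(2*t^2) - 5120*t^4*e^(2*t^2) + 12800*t^3*e^(2*t^2) - 17920*t^2*e^(2*t^2) + 13760*t*e^(2*t^2) - 4544*e^(2*t^2))*e^(-4*t)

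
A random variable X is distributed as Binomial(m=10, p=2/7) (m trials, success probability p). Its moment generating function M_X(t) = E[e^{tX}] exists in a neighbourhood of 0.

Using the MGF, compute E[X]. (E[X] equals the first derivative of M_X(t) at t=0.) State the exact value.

E[X] = M′(0) = 20/7

M_X(t) = (2*e^(t)/7 + 5/7)^10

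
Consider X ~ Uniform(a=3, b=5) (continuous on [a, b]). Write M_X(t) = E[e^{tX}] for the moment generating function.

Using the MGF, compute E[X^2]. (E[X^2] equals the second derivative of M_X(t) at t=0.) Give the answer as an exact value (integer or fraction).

M_X(t) = (e^(5*t) - e^(3*t))/(2*t)
M^(2)(t) = (25*t^2*e^(5*t) - 9*t^2*e^(3*t) - 10*t*e^(5*t) + 6*t*e^(3*t) + 2*e^(5*t) - 2*e^(3*t))/(2*t^3)

E[X^2] = M^(2)(0) = 49/3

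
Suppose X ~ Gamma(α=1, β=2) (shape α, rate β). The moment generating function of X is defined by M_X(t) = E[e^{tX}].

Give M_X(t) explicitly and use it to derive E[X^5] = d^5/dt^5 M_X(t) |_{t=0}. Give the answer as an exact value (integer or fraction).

E[X^5] = M′′′′′(0) = 15/4

M_X(t) = 2/(2 - t)
M′(t) = 2/(t^2 - 4*t + 4)
M′′(t) = -4/(t^3 - 6*t^2 + 12*t - 8)
M′′′(t) = 12/(t^4 - 8*t^3 + 24*t^2 - 32*t + 16)
M′′′′(t) = -48/(t^5 - 10*t^4 + 40*t^3 - 80*t^2 + 80*t - 32)
M′′′′′(t) = 240/(t^6 - 12*t^5 + 60*t^4 - 160*t^3 + 240*t^2 - 192*t + 64)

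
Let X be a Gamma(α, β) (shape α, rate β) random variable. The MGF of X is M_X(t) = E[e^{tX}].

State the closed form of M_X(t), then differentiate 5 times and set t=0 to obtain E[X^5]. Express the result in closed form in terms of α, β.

M_X(t) = (β/(β - t))^α
M′(t) = -α*β^α*(1/(β - t))^α/(-β + t)
M′′(t) = (α^2*β^α*(1/(β - t))^α + α*β^α*(1/(β - t))^α)/(β^2 - 2*β*t + t^2)
M′′′(t) = (-α^3*β^α*(1/(β - t))^α - 3*α^2*β^α*(1/(β - t))^α - 2*α*β^α*(1/(β - t))^α)/(-β^3 + 3*β^2*t - 3*β*t^2 + t^3)
M′′′′(t) = (α^4*β^α*(1/(β - t))^α + 6*α^3*β^α*(1/(β - t))^α + 11*α^2*β^α*(1/(β - t))^α + 6*α*β^α*(1/(β - t))^α)/(β^4 - 4*β^3*t + 6*β^2*t^2 - 4*β*t^3 + t^4)

E[X^5] = M′′′′′(0) = α*(α^4 + 10*α^3 + 35*α^2 + 50*α + 24)/β^5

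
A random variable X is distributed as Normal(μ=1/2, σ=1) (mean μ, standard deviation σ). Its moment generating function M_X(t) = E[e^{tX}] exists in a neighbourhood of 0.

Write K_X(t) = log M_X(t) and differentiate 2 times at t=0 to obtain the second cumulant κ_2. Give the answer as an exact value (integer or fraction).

M_X(t) = e^(t^2/2 + t/2)
K_X(t) = log M_X(t) = t^2/2 + t/2
D^2[K](t) = 1

κ_2 = D^2[K](0) = 1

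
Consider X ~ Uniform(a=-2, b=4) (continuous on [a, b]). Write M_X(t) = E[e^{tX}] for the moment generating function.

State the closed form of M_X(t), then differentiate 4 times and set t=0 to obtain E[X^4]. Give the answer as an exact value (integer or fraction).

E[X^4] = d^4M/dt^4 |_{t=0} = 176/5

M_X(t) = (e^(4*t) - e^(-2*t))/(6*t)
dM/dt = (4*t*e^(6*t) + 2*t - e^(6*t) + 1)*e^(-2*t)/(6*t^2)
d^2M/dt^2 = (8*t^2*e^(6*t) - 2*t^2 - 4*t*e^(6*t) - 2*t + e^(6*t) - 1)*e^(-2*t)/(3*t^3)
d^3M/dt^3 = (32*t^3*e^(6*t) + 4*t^3 - 24*t^2*e^(6*t) + 6*t^2 + 12*t*e^(6*t) + 6*t - 3*e^(6*t) + 3)*e^(-2*t)/(3*t^4)
d^4M/dt^4 = (128*t^4*e^(6*t) - 8*t^4 - 128*t^3*e^(6*t) - 16*t^3 + 96*t^2*e^(6*t) - 24*t^2 - 48*t*e^(6*t) - 24*t + 12*e^(6*t) - 12)*e^(-2*t)/(3*t^5)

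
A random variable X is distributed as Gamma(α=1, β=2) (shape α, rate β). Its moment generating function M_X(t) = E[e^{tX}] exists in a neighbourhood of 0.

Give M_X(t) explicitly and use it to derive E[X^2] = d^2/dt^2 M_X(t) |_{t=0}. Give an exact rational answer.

E[X^2] = d^2M/dt^2 |_{t=0} = 1/2

M_X(t) = 2/(2 - t)
dM/dt = 2/(t^2 - 4*t + 4)
d^2M/dt^2 = -4/(t^3 - 6*t^2 + 12*t - 8)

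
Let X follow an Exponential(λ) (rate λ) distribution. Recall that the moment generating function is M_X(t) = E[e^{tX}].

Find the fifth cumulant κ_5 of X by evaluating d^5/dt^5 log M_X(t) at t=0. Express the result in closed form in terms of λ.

M_X(t) = λ/(λ - t)
K_X(t) = log M_X(t) = log(λ) - log(λ - t)
K^(5)(t) = -24/(-λ^5 + 5*λ^4*t - 10*λ^3*t^2 + 10*λ^2*t^3 - 5*λ*t^4 + t^5)

κ_5 = K^(5)(0) = 24/λ^5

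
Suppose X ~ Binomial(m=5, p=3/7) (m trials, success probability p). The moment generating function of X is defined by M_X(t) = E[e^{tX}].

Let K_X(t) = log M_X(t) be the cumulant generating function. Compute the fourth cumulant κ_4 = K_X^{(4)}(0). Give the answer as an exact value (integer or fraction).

κ_4 = K^(4)(0) = -1380/2401

M_X(t) = (3*e^(t)/7 + 4/7)^5
K_X(t) = log M_X(t) = 5*log(3*e^(t)/7 + 4/7)
K^(4)(t) = (540*e^(3*t) - 2880*e^(2*t) + 960*e^(t))/(81*e^(4*t) + 432*e^(3*t) + 864*e^(2*t) + 768*e^(t) + 256)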